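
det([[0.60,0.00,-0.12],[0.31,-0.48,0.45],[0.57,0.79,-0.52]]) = -0.126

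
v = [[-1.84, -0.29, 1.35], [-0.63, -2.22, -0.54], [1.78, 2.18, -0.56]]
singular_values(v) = [3.84, 2.09, 0.07]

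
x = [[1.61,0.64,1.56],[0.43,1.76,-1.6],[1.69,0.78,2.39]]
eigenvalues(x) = [(0.3+0j), (2.73+0.36j), (2.73-0.36j)]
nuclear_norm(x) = 6.46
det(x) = 2.28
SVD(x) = [[-0.59, -0.19, -0.78], [0.19, -0.98, 0.09], [-0.78, -0.10, 0.61]] @ diag([3.8541433975090382, 2.353077012110915, 0.2510124429438929]) @ [[-0.57,-0.17,-0.81], [-0.38,-0.81,0.44], [-0.73,0.55,0.4]]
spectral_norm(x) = 3.85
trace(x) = 5.76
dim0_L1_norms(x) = [3.73, 3.18, 5.55]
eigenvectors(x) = [[(0.72+0j), (0.39+0.16j), 0.39-0.16j], [(-0.6+0j), (-0.71+0j), -0.71-0.00j], [(-0.36+0j), (0.53+0.2j), (0.53-0.2j)]]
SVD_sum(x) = [[1.30, 0.38, 1.84], [-0.43, -0.13, -0.6], [1.72, 0.51, 2.43]] + [[0.17, 0.37, -0.20], [0.87, 1.87, -1.01], [0.09, 0.19, -0.1]] + [[0.14,  -0.11,  -0.08], [-0.02,  0.01,  0.01], [-0.11,  0.09,  0.06]]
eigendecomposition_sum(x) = [[(0.21+0j),(-0.01+0j),(-0.16+0j)],  [-0.18+0.00j,(0.01+0j),0.14+0.00j],  [(-0.11+0j),0j,(0.08+0j)]] + [[(0.7-2.23j), (0.32-2.21j), (0.86-0.77j)], [(0.3+3.92j), 0.88+3.66j, -0.87+1.74j], [0.90-3.05j, 0.39-3.01j, (1.15-1.06j)]] + [[0.70+2.23j,  0.32+2.21j,  (0.86+0.77j)],[0.30-3.92j,  (0.88-3.66j),  (-0.87-1.74j)],[0.90+3.05j,  (0.39+3.01j),  (1.15+1.06j)]]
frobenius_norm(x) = 4.52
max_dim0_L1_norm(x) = 5.55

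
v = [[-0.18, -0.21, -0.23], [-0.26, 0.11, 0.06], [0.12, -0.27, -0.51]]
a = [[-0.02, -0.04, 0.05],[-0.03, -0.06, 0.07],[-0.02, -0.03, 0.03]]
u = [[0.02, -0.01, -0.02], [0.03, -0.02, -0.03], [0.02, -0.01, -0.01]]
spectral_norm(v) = 0.67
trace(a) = -0.05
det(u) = -0.00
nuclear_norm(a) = 0.13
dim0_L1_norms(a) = [0.07, 0.13, 0.15]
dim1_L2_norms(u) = [0.03, 0.05, 0.02]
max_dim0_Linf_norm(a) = 0.07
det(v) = 0.02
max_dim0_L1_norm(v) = 0.8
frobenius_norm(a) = 0.13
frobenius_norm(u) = 0.06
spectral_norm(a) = 0.13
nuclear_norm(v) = 1.09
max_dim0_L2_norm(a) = 0.09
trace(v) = -0.58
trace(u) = -0.01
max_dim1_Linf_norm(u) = 0.03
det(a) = -0.00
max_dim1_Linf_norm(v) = 0.51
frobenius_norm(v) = 0.75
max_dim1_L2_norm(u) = 0.05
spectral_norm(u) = 0.06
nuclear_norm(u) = 0.07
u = a @ v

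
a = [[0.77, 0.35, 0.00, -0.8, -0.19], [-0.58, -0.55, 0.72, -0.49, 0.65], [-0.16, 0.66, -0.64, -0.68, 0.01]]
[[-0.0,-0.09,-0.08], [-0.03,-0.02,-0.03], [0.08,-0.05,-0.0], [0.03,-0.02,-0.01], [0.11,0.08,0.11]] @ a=[[0.06, -0.0, -0.01, 0.10, -0.06],[-0.01, -0.02, 0.0, 0.05, -0.01],[0.09, 0.06, -0.04, -0.04, -0.05],[0.04, 0.01, -0.01, -0.01, -0.02],[0.02, 0.07, -0.01, -0.2, 0.03]]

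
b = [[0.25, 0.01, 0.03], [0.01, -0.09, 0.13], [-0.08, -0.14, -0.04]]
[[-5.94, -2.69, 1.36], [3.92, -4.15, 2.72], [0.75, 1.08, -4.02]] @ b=[[-1.62, -0.01, -0.58],[0.72, 0.03, -0.53],[0.52, 0.47, 0.32]]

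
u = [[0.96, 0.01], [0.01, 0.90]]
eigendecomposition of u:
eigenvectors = [[0.99, -0.16], [0.16, 0.99]]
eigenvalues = [0.96, 0.9]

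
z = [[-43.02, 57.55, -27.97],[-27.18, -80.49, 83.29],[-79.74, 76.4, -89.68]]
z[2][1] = 76.4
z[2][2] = -89.68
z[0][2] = -27.97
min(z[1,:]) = -80.49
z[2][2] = -89.68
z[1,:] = [-27.18, -80.49, 83.29]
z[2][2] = -89.68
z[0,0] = -43.02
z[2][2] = -89.68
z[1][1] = -80.49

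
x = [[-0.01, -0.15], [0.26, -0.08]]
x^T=[[-0.01, 0.26], [-0.15, -0.08]]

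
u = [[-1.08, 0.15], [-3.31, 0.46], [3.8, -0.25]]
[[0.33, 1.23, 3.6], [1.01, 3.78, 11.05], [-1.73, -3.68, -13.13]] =u@[[-0.59, -0.81, -3.56], [-2.05, 2.39, -1.6]]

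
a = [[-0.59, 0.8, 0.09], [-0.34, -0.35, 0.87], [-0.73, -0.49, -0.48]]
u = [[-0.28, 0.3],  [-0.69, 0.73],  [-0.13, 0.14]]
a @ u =[[-0.40,0.42], [0.22,-0.24], [0.60,-0.64]]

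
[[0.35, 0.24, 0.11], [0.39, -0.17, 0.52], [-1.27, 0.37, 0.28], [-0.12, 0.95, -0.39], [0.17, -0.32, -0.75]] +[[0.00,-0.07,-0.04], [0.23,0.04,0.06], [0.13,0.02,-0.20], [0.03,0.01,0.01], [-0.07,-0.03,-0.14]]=[[0.35, 0.17, 0.07], [0.62, -0.13, 0.58], [-1.14, 0.39, 0.08], [-0.09, 0.96, -0.38], [0.10, -0.35, -0.89]]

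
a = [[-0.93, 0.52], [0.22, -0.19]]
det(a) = 0.06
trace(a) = -1.12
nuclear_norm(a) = 1.16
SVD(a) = [[-0.97, 0.26],[0.26, 0.97]] @ diag([1.103000339703475, 0.05648230354738461]) @ [[0.87, -0.50],[-0.50, -0.87]]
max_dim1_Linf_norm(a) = 0.93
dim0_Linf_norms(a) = [0.93, 0.52]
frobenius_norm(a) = 1.10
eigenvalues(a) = [-1.06, -0.06]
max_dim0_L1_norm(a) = 1.15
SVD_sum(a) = [[-0.92,0.53], [0.25,-0.14]] + [[-0.01,-0.01],[-0.03,-0.05]]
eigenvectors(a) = [[-0.97, -0.51], [0.24, -0.86]]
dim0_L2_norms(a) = [0.96, 0.55]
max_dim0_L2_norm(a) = 0.96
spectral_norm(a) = 1.10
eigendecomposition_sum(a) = [[-0.92, 0.55], [0.23, -0.14]] + [[-0.01, -0.03], [-0.01, -0.05]]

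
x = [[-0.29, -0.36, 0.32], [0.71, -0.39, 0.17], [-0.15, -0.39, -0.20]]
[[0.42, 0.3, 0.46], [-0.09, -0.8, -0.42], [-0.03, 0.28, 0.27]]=x @ [[-0.4, -1.14, -0.87], [-0.17, -0.14, -0.43], [0.76, -0.26, 0.16]]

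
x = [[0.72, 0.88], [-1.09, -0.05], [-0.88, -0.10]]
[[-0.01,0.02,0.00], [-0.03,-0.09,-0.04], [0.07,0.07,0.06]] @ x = [[-0.03, -0.01], [0.11, -0.02], [-0.08, 0.05]]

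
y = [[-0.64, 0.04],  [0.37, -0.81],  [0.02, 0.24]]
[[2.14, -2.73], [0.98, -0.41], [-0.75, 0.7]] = y @ [[-3.52, 4.43], [-2.82, 2.53]]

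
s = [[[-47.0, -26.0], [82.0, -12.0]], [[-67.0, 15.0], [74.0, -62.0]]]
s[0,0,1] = -26.0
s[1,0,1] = 15.0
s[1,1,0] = 74.0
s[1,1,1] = -62.0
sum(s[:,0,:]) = -125.0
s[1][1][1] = -62.0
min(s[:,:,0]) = -67.0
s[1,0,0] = -67.0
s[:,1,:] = [[82.0, -12.0], [74.0, -62.0]]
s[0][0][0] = -47.0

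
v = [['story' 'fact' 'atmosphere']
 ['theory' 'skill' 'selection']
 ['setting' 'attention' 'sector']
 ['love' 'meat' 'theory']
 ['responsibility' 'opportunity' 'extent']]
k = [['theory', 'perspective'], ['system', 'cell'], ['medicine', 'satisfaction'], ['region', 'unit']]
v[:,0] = ['story', 'theory', 'setting', 'love', 'responsibility']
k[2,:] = ['medicine', 'satisfaction']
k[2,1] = 'satisfaction'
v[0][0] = 'story'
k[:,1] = ['perspective', 'cell', 'satisfaction', 'unit']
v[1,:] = ['theory', 'skill', 'selection']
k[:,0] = ['theory', 'system', 'medicine', 'region']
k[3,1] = 'unit'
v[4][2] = 'extent'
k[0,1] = 'perspective'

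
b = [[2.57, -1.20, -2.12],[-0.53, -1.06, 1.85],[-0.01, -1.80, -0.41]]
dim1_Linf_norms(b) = [2.57, 1.85, 1.8]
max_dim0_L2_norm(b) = 2.84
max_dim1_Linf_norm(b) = 2.57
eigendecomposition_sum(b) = [[2.70+0.00j, (0.05+0j), -1.89-0.00j], [-0.30-0.00j, (-0.01-0j), (0.21+0j)], [0.18+0.00j, 0j, -0.12-0.00j]] + [[-0.06-0.08j, -0.62-0.30j, -0.11+0.66j], [-0.11+0.06j, -0.53+0.73j, (0.82+0.29j)], [(-0.09-0.11j), -0.90-0.41j, (-0.14+0.95j)]] + [[-0.06+0.08j, -0.62+0.30j, (-0.11-0.66j)],[(-0.11-0.06j), -0.53-0.73j, (0.82-0.29j)],[(-0.09+0.11j), (-0.9+0.41j), -0.14-0.95j]]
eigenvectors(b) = [[0.99+0.00j, (-0.46-0.01j), -0.46+0.01j], [(-0.11+0j), -0.12+0.59j, (-0.12-0.59j)], [(0.06+0j), (-0.66+0j), -0.66-0.00j]]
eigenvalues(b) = [(2.57+0j), (-0.73+1.6j), (-0.73-1.6j)]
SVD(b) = [[-0.91, -0.12, -0.38], [0.35, -0.73, -0.59], [-0.21, -0.67, 0.71]] @ diag([3.839002252441482, 2.2830097827792084, 0.9079801966362817]) @ [[-0.66, 0.29, 0.69], [0.03, 0.93, -0.36], [-0.75, -0.21, -0.63]]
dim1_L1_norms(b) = [5.89, 3.44, 2.22]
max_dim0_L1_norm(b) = 4.38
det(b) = 7.96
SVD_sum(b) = [[2.32, -1.01, -2.44], [-0.88, 0.38, 0.92], [0.52, -0.23, -0.55]] + [[-0.01, -0.26, 0.10], [-0.06, -1.56, 0.59], [-0.05, -1.43, 0.55]] + [[0.26, 0.07, 0.22], [0.40, 0.11, 0.34], [-0.48, -0.14, -0.4]]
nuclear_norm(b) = 7.03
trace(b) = 1.10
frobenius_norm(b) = 4.56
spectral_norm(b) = 3.84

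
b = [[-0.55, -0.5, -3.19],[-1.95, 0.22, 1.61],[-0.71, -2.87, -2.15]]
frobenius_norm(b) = 5.53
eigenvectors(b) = [[0.75+0.00j, (0.34+0.45j), 0.34-0.45j],[(0.11+0j), -0.66+0.00j, (-0.66-0j)],[(0.66+0j), (0.31-0.38j), (0.31+0.38j)]]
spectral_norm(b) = 4.72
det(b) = -17.96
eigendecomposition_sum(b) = [[-1.57-0.00j, -1.66+0.00j, -1.84+0.00j], [(-0.23-0j), (-0.24+0j), -0.27+0.00j], [(-1.39-0j), -1.46+0.00j, (-1.62+0j)]] + [[(0.51+0.52j), (0.58-0.69j), (-0.68-0.48j)], [(-0.86+0.1j), (0.23+1.04j), 0.94-0.29j], [(0.34-0.54j), (-0.71-0.35j), (-0.27+0.68j)]] + [[0.51-0.52j, 0.58+0.69j, (-0.68+0.48j)], [(-0.86-0.1j), (0.23-1.04j), (0.94+0.29j)], [0.34+0.54j, (-0.71+0.35j), -0.27-0.68j]]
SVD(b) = [[-0.64, -0.19, 0.75], [0.29, 0.84, 0.46], [-0.71, 0.51, -0.48]] @ diag([4.719996943745968, 2.393228458556263, 1.5903415973259067]) @ [[0.06, 0.51, 0.86], [-0.79, -0.5, 0.36], [-0.61, 0.70, -0.38]]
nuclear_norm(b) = 8.70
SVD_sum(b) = [[-0.19,-1.55,-2.58], [0.08,0.70,1.17], [-0.21,-1.73,-2.87]] + [[0.36, 0.22, -0.16],[-1.59, -1.00, 0.71],[-0.97, -0.61, 0.43]] + [[-0.72, 0.83, -0.45], [-0.45, 0.51, -0.28], [0.47, -0.54, 0.29]]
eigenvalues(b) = [(-3.43+0j), (0.48+2.24j), (0.48-2.24j)]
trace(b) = -2.48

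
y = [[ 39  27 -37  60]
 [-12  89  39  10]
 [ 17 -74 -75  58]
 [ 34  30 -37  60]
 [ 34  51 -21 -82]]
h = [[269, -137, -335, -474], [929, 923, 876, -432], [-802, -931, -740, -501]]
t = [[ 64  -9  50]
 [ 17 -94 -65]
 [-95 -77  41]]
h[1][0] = 929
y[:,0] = [39, -12, 17, 34, 34]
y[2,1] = -74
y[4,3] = -82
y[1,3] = 10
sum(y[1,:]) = 126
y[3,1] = 30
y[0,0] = 39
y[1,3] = 10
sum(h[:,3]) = -1407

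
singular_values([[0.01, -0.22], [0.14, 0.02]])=[0.22, 0.14]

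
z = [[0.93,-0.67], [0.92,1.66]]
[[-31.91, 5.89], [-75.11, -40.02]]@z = [[-24.26,  31.16],  [-106.67,  -16.11]]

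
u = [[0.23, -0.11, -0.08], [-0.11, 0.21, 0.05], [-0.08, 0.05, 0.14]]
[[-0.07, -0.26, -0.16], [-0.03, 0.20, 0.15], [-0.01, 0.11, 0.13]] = u @ [[-0.59,-0.90,-0.26], [-0.38,0.47,0.44], [-0.24,0.07,0.63]]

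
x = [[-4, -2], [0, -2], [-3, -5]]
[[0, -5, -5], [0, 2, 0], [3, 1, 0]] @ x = [[15, 35], [0, -4], [-12, -8]]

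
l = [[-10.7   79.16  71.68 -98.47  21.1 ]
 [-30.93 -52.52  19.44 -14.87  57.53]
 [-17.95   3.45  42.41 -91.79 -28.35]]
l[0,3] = -98.47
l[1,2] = 19.44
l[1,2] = 19.44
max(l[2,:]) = 42.41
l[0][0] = -10.7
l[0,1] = 79.16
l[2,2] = 42.41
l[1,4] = 57.53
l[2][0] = -17.95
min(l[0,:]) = -98.47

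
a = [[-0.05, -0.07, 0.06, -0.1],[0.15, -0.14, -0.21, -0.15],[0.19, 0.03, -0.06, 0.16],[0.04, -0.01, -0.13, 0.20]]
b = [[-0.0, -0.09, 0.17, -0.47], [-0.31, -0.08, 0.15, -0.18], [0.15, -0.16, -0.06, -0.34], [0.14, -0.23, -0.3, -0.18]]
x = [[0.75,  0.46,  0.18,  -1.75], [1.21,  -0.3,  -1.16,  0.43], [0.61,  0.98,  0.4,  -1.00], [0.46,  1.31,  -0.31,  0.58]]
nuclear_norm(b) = 1.44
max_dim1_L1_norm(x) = 3.14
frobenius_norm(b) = 0.88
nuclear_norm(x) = 5.98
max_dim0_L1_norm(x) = 3.76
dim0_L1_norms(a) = [0.43, 0.25, 0.46, 0.61]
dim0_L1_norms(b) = [0.6, 0.56, 0.68, 1.17]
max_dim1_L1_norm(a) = 0.65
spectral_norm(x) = 2.47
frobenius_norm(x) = 3.44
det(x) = -1.11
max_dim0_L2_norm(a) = 0.31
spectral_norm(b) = 0.68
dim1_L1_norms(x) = [3.14, 3.1, 2.99, 2.66]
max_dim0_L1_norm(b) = 1.17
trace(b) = -0.32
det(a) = 0.00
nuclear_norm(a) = 0.86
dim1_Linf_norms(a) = [0.1, 0.21, 0.19, 0.2]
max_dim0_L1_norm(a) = 0.61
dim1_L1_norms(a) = [0.28, 0.65, 0.44, 0.38]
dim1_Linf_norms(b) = [0.47, 0.31, 0.34, 0.3]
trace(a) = -0.05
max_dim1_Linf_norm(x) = 1.75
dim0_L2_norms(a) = [0.25, 0.16, 0.26, 0.31]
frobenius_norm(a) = 0.50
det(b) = -0.00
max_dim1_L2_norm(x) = 1.97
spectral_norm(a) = 0.36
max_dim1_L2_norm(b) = 0.51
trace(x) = 1.43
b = x @ a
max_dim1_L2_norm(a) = 0.33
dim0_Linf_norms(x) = [1.21, 1.31, 1.16, 1.75]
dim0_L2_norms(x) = [1.62, 1.73, 1.28, 2.14]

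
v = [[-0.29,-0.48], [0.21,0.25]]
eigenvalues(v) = [(-0.02+0.17j), (-0.02-0.17j)]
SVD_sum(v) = [[-0.31, -0.47], [0.18, 0.27]] + [[0.02,  -0.01], [0.03,  -0.02]]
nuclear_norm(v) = 0.69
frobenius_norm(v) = 0.65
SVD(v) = [[-0.87, 0.5],[0.5, 0.87]] @ diag([0.647448400875021, 0.04371004695007786]) @ [[0.55, 0.84], [0.84, -0.55]]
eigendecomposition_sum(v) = [[(-0.14+0.07j), -0.24-0.03j], [0.11+0.01j, 0.12+0.10j]] + [[-0.14-0.07j, -0.24+0.03j], [0.10-0.01j, (0.12-0.1j)]]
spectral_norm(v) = 0.65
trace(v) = -0.04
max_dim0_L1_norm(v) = 0.73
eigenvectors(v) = [[0.83+0.00j, (0.83-0j)], [(-0.47-0.29j), (-0.47+0.29j)]]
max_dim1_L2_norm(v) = 0.56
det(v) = 0.03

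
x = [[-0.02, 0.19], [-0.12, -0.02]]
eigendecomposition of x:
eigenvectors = [[0.78+0.00j, (0.78-0j)], [0.00+0.62j, 0.00-0.62j]]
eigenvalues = [(-0.02+0.15j), (-0.02-0.15j)]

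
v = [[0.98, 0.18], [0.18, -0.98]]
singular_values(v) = [1.0, 1.0]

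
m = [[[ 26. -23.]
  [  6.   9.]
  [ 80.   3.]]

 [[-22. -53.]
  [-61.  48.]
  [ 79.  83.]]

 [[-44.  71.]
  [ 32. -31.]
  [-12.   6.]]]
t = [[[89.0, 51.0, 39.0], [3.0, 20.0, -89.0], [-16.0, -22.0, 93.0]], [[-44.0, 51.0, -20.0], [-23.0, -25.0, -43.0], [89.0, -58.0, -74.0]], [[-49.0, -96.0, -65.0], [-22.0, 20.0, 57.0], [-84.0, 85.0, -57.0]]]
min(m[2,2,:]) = -12.0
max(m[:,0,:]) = 71.0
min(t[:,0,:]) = -96.0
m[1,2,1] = 83.0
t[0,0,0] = 89.0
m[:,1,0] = [6.0, -61.0, 32.0]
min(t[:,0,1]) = -96.0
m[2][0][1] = 71.0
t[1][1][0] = -23.0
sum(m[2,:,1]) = 46.0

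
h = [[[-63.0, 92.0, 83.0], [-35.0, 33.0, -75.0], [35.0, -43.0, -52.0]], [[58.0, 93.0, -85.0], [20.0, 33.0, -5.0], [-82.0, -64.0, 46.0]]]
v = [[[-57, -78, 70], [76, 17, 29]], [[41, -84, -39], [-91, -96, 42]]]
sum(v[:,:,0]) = -31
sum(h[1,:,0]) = -4.0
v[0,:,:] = [[-57, -78, 70], [76, 17, 29]]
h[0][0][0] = -63.0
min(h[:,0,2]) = -85.0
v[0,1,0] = 76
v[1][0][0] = 41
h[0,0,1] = 92.0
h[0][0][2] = 83.0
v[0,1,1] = 17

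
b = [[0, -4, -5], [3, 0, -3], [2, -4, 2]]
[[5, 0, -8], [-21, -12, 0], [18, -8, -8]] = b @ [[-4, -4, 0], [-5, 0, 2], [3, 0, 0]]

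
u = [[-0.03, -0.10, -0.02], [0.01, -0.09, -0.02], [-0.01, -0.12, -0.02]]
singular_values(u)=[0.18, 0.03, 0.0]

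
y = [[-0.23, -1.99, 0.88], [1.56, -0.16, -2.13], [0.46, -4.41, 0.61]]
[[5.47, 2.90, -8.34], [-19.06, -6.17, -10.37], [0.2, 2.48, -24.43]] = y @ [[-4.32, -5.45, -5.7], [0.3, -1.27, 4.99], [5.76, -1.0, 0.32]]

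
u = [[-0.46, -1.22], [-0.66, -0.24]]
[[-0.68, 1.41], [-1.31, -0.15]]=u@[[2.06,0.75],[-0.22,-1.44]]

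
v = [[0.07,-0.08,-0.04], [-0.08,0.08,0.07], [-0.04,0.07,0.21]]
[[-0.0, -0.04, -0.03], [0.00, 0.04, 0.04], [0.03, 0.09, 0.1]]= v@[[0.16, 0.09, 0.12], [0.09, 0.37, 0.31], [0.12, 0.31, 0.39]]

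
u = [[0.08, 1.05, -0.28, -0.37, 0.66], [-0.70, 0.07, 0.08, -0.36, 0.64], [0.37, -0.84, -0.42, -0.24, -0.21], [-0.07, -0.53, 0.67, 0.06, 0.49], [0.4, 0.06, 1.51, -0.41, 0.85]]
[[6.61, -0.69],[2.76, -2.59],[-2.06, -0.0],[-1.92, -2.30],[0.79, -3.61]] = u @ [[-0.2,0.81], [3.41,1.02], [-1.64,-0.93], [-2.83,1.39], [2.33,-2.38]]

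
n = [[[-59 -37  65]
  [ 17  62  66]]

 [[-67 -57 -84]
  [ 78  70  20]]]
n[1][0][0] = -67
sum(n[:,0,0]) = -126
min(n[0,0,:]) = -59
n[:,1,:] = [[17, 62, 66], [78, 70, 20]]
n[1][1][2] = 20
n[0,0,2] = 65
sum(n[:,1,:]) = 313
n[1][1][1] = 70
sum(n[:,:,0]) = -31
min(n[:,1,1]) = 62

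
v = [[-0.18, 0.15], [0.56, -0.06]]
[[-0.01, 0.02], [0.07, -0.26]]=v @ [[0.13, -0.52], [0.11, -0.46]]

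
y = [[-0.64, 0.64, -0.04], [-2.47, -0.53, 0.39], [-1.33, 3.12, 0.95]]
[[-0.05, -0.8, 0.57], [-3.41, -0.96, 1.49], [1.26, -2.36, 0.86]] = y @ [[1.1, 0.59, -0.72], [1.00, -0.63, 0.14], [-0.42, 0.41, -0.56]]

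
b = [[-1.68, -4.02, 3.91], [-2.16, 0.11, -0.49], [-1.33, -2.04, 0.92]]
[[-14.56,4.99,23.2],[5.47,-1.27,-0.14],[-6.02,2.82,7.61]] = b@[[-2.25,0.61,-0.98], [4.29,-2.03,-1.13], [-0.28,-0.55,4.35]]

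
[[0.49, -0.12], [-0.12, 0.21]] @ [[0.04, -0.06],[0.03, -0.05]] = [[0.02, -0.02], [0.00, -0.0]]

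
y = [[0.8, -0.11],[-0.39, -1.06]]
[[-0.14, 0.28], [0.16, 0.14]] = y @ [[-0.18, 0.31], [-0.08, -0.25]]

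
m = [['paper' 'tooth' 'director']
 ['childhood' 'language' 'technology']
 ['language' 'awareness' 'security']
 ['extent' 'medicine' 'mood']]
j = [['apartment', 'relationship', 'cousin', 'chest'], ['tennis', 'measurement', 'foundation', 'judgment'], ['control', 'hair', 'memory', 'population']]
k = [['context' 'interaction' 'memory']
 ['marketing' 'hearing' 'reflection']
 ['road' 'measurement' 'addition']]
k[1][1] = 'hearing'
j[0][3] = 'chest'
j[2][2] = 'memory'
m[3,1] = 'medicine'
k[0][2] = 'memory'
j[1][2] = 'foundation'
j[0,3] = 'chest'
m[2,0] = 'language'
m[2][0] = 'language'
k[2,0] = 'road'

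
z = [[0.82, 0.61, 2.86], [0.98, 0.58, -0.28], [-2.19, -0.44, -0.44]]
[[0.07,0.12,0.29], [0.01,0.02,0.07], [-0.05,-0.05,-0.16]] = z @ [[0.02, 0.01, 0.04], [-0.00, 0.04, 0.09], [0.02, 0.03, 0.07]]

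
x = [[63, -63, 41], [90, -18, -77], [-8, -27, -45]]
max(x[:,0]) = 90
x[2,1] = -27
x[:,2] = [41, -77, -45]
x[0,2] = 41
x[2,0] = -8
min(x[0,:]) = -63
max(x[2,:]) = -8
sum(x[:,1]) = -108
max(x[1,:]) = 90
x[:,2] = [41, -77, -45]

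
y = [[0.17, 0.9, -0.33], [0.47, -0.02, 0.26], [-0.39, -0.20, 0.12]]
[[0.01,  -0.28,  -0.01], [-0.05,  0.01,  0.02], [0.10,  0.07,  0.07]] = y@[[-0.25,-0.02,-0.14], [0.16,-0.29,0.14], [0.29,0.04,0.33]]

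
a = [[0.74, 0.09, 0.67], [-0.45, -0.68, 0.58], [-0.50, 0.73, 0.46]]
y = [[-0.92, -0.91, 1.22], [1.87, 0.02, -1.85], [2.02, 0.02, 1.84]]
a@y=[[0.84, -0.66, 1.97], [0.31, 0.41, 1.78], [2.75, 0.48, -1.11]]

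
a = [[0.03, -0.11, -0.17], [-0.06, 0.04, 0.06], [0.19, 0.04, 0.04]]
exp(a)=[[1.02, -0.12, -0.18], [-0.06, 1.05, 0.07], [0.19, 0.03, 1.03]]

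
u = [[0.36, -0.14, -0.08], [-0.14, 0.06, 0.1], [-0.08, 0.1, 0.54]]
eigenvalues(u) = [-0.0, 0.35, 0.61]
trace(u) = 0.96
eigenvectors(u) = [[0.33, 0.84, -0.43], [0.93, -0.24, 0.27], [-0.12, 0.49, 0.87]]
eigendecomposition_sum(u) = [[-0.0, -0.00, 0.00],[-0.0, -0.0, 0.0],[0.00, 0.00, -0.0]] + [[0.25, -0.07, 0.14], [-0.07, 0.02, -0.04], [0.14, -0.04, 0.08]] + [[0.11, -0.07, -0.22], [-0.07, 0.04, 0.14], [-0.22, 0.14, 0.46]]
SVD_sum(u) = [[0.11, -0.07, -0.22], [-0.07, 0.04, 0.14], [-0.22, 0.14, 0.46]] + [[0.25, -0.07, 0.14],[-0.07, 0.02, -0.04],[0.14, -0.04, 0.08]] + [[-0.0,-0.0,0.00], [-0.00,-0.0,0.0], [0.0,0.0,-0.0]]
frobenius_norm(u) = 0.70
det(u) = -0.00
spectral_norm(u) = 0.61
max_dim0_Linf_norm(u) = 0.54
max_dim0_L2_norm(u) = 0.55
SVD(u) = [[-0.43, -0.84, -0.33], [0.27, 0.24, -0.93], [0.87, -0.49, 0.12]] @ diag([0.6100444335380134, 0.3530386434170819, 0.0030830769550951715]) @ [[-0.43,0.27,0.87], [-0.84,0.24,-0.49], [0.33,0.93,-0.12]]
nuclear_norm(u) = 0.97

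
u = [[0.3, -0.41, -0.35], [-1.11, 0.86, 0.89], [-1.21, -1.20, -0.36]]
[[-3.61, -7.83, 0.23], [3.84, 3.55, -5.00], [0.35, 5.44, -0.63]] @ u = [[7.33,-5.53,-5.79], [3.26,7.48,3.62], [-5.17,5.29,4.95]]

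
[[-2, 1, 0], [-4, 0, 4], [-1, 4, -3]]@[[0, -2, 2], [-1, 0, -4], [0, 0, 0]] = [[-1, 4, -8], [0, 8, -8], [-4, 2, -18]]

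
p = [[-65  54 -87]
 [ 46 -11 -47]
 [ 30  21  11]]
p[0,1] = 54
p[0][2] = -87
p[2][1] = 21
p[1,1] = -11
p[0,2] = -87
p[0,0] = -65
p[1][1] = -11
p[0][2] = -87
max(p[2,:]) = 30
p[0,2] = -87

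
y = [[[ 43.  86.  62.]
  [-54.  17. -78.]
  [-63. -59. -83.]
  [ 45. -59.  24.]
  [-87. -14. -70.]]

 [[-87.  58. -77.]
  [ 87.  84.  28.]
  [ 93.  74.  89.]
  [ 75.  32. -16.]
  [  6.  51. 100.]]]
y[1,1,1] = 84.0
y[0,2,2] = -83.0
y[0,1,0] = -54.0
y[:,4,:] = [[-87.0, -14.0, -70.0], [6.0, 51.0, 100.0]]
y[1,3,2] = -16.0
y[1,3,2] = -16.0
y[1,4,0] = 6.0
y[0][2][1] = -59.0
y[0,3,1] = -59.0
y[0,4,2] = -70.0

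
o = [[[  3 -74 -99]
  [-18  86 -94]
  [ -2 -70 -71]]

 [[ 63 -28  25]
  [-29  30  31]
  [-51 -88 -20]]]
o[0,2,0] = -2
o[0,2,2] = -71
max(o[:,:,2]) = 31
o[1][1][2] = 31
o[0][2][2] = -71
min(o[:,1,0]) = -29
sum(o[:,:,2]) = -228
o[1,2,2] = -20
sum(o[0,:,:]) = -339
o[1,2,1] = -88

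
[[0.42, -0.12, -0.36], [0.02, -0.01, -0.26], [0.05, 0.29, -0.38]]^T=[[0.42, 0.02, 0.05], [-0.12, -0.01, 0.29], [-0.36, -0.26, -0.38]]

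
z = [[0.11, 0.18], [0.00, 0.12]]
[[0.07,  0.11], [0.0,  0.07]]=z @[[0.59, 0.01], [0.01, 0.62]]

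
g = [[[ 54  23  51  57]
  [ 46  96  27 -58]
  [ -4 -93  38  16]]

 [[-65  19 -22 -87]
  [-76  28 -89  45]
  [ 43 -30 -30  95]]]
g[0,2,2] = 38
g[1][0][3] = -87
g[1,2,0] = 43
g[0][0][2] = 51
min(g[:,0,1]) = 19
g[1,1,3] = 45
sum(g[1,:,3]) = 53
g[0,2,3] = 16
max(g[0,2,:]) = 38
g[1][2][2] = -30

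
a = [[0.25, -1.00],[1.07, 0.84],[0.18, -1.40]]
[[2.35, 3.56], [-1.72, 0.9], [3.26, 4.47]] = a@[[0.2, 3.04], [-2.30, -2.8]]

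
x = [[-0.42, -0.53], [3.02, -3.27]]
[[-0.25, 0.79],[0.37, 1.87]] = x@[[0.34, -0.54], [0.20, -1.07]]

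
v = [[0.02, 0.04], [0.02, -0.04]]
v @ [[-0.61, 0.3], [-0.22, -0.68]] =[[-0.02, -0.02], [-0.0, 0.03]]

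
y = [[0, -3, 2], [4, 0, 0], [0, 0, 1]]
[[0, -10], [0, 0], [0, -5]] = y @[[0, 0], [0, 0], [0, -5]]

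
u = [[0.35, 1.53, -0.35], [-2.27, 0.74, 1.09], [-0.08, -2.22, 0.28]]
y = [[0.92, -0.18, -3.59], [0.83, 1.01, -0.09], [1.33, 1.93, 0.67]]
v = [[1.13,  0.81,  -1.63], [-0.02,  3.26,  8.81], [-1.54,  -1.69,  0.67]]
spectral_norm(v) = 9.48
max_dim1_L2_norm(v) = 9.39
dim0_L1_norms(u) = [2.7, 4.49, 1.72]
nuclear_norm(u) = 5.37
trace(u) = 1.37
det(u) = -0.03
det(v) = 0.08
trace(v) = 5.06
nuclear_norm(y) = 6.47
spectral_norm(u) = 2.86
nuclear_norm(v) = 12.42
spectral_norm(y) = 3.75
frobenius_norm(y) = 4.63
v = u @ y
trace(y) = 2.60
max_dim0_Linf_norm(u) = 2.27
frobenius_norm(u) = 3.81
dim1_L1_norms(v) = [3.57, 12.09, 3.9]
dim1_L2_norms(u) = [1.61, 2.62, 2.24]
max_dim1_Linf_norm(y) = 3.59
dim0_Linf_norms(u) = [2.27, 2.22, 1.09]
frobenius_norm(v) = 9.93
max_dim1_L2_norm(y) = 3.71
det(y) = -0.02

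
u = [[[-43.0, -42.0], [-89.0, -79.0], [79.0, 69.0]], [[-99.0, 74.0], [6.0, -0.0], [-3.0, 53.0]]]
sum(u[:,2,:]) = 198.0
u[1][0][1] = 74.0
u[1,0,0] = -99.0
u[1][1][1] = -0.0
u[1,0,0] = -99.0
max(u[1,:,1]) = 74.0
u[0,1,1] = -79.0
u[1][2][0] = -3.0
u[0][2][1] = 69.0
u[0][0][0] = -43.0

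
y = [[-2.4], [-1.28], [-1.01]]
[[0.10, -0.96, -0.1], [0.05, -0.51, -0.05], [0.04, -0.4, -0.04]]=y@ [[-0.04, 0.4, 0.04]]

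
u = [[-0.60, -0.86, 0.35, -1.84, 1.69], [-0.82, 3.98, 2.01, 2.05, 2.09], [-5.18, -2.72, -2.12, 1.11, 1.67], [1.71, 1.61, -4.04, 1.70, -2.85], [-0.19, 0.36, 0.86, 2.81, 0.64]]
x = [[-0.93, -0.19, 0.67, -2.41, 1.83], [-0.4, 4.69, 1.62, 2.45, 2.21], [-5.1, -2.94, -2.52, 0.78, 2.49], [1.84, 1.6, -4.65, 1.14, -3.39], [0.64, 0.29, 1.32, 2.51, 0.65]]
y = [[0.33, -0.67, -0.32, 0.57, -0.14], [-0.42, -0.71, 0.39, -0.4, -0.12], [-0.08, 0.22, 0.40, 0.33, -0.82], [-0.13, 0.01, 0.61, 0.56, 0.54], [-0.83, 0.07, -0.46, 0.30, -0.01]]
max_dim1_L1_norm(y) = 2.04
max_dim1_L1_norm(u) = 12.8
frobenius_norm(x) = 11.97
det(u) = -425.13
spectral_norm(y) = 1.00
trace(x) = 3.03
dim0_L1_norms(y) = [1.79, 1.68, 2.18, 2.16, 1.63]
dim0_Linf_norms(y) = [0.83, 0.71, 0.61, 0.57, 0.82]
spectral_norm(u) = 7.05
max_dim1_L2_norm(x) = 6.91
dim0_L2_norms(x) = [5.55, 5.77, 5.73, 4.47, 5.13]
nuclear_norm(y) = 5.00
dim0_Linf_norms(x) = [5.1, 4.69, 4.65, 2.51, 3.39]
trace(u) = 3.60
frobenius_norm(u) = 11.02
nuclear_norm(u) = 21.56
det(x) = -499.42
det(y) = 1.00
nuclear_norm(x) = 23.40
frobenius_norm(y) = 2.24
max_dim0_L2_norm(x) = 5.77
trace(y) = 0.57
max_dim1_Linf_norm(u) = 5.18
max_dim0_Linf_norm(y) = 0.83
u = y + x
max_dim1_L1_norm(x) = 13.83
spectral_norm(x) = 7.70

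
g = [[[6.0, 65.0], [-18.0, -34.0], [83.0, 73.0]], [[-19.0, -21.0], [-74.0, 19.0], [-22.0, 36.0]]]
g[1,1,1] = 19.0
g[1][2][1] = 36.0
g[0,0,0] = 6.0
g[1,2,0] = -22.0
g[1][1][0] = -74.0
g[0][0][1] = 65.0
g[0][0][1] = 65.0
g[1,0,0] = -19.0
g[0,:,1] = [65.0, -34.0, 73.0]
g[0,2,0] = 83.0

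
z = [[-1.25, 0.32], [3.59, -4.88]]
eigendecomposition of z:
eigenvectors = [[0.74,-0.08],  [0.68,1.0]]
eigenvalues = [-0.96, -5.17]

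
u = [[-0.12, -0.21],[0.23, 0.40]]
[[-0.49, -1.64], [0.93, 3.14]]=u @ [[2.03, 4.35], [1.17, 5.34]]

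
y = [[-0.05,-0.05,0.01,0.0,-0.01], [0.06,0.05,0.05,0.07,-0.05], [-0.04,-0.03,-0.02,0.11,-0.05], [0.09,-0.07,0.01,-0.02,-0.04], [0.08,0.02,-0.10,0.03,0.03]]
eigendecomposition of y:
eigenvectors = [[(-0.01-0.06j), -0.01+0.06j, -0.16+0.18j, (-0.16-0.18j), (-0.2+0j)], [(-0.06-0.05j), (-0.06+0.05j), 0.64+0.00j, 0.64-0.00j, 0.45+0.00j], [0.62-0.24j, 0.62+0.24j, 0.14+0.41j, 0.14-0.41j, (-0.16+0j)], [(0.16+0.27j), 0.16-0.27j, (-0.2+0.48j), (-0.2-0.48j), -0.38+0.00j], [0.67+0.00j, 0.67-0.00j, -0.16+0.23j, -0.16-0.23j, (-0.77+0j)]]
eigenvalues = [(-0.06+0.04j), (-0.06-0.04j), (0.04+0.08j), (0.04-0.08j), (0.03+0j)]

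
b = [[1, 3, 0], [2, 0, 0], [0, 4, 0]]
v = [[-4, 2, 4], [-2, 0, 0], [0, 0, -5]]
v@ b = [[0, 4, 0], [-2, -6, 0], [0, -20, 0]]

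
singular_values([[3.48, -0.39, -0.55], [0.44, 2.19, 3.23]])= [3.97, 3.49]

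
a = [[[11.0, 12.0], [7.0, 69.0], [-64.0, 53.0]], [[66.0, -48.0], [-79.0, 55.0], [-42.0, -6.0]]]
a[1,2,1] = -6.0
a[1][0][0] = 66.0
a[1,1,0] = -79.0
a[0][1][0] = 7.0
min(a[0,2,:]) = -64.0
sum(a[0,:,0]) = -46.0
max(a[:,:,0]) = 66.0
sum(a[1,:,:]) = -54.0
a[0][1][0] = 7.0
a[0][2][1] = 53.0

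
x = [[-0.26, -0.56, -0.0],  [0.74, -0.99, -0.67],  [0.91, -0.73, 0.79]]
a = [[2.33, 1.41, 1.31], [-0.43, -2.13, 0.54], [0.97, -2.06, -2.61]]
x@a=[[-0.36,  0.83,  -0.64], [1.50,  4.53,  2.18], [3.20,  1.21,  -1.26]]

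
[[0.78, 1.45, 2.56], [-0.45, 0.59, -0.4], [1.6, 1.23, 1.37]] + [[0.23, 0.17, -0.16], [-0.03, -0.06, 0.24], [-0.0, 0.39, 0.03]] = [[1.01, 1.62, 2.4], [-0.48, 0.53, -0.16], [1.60, 1.62, 1.40]]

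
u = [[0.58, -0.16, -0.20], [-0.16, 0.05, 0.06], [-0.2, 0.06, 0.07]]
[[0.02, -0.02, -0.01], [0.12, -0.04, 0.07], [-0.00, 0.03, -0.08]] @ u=[[0.02,-0.00,-0.01], [0.06,-0.02,-0.02], [0.01,-0.0,-0.00]]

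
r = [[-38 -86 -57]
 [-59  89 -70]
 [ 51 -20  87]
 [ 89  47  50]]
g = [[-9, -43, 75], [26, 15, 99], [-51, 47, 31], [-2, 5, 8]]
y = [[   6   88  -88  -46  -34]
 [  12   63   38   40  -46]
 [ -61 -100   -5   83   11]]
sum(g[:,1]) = 24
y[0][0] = 6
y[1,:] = [12, 63, 38, 40, -46]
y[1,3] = 40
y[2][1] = -100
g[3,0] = -2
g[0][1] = -43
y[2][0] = -61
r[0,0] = -38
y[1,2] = 38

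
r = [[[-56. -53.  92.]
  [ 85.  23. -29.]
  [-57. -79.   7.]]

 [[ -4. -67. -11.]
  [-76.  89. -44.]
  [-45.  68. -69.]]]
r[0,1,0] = 85.0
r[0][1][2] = -29.0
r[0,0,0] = -56.0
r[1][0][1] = -67.0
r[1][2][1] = 68.0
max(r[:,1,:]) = 89.0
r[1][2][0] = -45.0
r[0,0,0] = -56.0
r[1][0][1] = -67.0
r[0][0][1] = -53.0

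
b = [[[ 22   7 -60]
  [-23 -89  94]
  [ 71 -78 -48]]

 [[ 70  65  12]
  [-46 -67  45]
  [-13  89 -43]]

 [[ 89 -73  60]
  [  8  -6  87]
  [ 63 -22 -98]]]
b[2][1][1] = -6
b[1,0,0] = 70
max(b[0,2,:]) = 71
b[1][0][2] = 12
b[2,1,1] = -6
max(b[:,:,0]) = 89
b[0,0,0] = 22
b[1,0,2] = 12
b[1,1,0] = -46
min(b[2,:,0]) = 8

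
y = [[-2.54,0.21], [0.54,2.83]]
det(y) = -7.30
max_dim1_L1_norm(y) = 3.37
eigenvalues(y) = [-2.56, 2.85]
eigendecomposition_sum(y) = [[-2.55, 0.10], [0.26, -0.01]] + [[0.01, 0.11], [0.28, 2.84]]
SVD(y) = [[-0.35, 0.94], [0.94, 0.35]] @ diag([2.930719504402176, 2.4914018516724]) @ [[0.47, 0.88], [-0.88, 0.47]]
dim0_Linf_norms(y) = [2.54, 2.83]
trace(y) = 0.29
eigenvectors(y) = [[-1.0, -0.04], [0.10, -1.00]]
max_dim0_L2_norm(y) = 2.84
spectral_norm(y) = 2.93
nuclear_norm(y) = 5.42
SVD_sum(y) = [[-0.48, -0.9], [1.30, 2.42]] + [[-2.06, 1.11], [-0.76, 0.41]]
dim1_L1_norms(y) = [2.75, 3.37]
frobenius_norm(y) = 3.85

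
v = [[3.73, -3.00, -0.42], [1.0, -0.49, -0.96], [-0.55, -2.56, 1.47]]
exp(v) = [[22.12, -20.27, 3.09], [9.51, -4.17, -2.12], [-15.64, 2.97, 7.53]]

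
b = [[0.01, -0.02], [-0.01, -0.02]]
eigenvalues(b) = [0.02, -0.03]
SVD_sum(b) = [[0.0, -0.02], [0.00, -0.02]] + [[0.01, 0.0], [-0.01, 0.00]]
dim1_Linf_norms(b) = [0.02, 0.02]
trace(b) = -0.01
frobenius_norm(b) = 0.03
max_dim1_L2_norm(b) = 0.02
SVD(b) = [[0.71, -0.71], [0.71, 0.71]] @ diag([0.0282842712474619, 0.014142135623730952]) @ [[-0.0, -1.0],[-1.00, -0.0]]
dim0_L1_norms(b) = [0.02, 0.04]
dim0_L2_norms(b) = [0.01, 0.03]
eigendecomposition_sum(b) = [[0.01, -0.01], [-0.00, 0.0]] + [[-0.0, -0.01],[-0.01, -0.02]]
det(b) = -0.00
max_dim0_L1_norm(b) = 0.04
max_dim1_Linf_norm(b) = 0.02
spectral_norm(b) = 0.03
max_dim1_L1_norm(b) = 0.03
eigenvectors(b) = [[0.96,0.49],[-0.27,0.87]]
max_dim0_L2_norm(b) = 0.03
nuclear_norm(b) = 0.04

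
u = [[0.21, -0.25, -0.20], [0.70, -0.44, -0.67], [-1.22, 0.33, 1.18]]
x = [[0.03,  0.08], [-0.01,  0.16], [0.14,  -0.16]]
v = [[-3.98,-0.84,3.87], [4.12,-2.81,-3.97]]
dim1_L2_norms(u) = [0.38, 1.06, 1.73]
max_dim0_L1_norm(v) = 8.1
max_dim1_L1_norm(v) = 10.9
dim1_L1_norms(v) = [8.69, 10.9]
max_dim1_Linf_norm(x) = 0.16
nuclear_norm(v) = 10.63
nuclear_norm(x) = 0.36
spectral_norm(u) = 2.05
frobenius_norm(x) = 0.28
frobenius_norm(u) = 2.07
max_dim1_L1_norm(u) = 2.73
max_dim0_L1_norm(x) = 0.4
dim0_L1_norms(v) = [8.1, 3.65, 7.84]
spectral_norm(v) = 8.11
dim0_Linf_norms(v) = [4.12, 2.81, 3.97]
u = x @ v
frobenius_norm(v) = 8.49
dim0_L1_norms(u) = [2.13, 1.02, 2.05]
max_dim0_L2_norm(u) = 1.42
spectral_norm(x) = 0.26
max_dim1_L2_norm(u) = 1.73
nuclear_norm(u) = 2.32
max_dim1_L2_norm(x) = 0.21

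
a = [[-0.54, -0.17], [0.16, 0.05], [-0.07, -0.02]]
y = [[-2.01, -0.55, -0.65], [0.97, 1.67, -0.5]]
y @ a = [[1.04, 0.33],[-0.22, -0.07]]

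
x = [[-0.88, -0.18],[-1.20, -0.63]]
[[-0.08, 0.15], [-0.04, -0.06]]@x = [[-0.11, -0.08], [0.11, 0.04]]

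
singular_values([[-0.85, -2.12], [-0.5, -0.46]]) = [2.37, 0.28]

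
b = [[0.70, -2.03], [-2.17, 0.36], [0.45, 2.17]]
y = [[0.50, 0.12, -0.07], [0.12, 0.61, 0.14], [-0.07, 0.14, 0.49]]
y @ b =[[0.06, -1.12], [-1.18, 0.28], [-0.13, 1.26]]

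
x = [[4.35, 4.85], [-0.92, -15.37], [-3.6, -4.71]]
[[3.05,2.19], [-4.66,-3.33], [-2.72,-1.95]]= x @ [[0.39, 0.28], [0.28, 0.20]]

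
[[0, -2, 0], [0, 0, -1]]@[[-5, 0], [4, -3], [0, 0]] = [[-8, 6], [0, 0]]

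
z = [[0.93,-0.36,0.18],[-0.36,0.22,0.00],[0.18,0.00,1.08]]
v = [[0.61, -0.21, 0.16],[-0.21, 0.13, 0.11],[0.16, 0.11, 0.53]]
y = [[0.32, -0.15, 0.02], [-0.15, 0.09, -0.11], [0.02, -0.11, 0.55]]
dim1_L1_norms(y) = [0.49, 0.35, 0.68]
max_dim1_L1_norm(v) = 0.98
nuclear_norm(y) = 0.96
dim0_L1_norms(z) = [1.47, 0.58, 1.26]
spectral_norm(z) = 1.25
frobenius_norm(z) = 1.55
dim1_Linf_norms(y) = [0.32, 0.15, 0.55]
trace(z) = 2.23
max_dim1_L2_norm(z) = 1.09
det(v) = 0.00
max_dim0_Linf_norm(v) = 0.61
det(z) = 0.07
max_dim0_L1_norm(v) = 0.98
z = y + v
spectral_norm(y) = 0.59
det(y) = 0.00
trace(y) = 0.96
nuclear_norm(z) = 2.23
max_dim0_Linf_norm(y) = 0.55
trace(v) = 1.27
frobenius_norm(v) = 0.91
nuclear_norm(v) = 1.27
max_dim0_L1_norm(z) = 1.47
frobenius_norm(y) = 0.69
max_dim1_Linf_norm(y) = 0.55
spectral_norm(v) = 0.75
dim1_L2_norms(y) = [0.35, 0.21, 0.56]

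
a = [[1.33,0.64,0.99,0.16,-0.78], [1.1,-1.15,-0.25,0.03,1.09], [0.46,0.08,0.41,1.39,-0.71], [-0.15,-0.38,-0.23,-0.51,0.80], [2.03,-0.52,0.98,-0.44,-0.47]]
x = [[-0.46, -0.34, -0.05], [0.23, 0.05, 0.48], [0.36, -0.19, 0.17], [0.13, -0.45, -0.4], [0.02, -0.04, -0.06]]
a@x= [[-0.1, -0.65, 0.39], [-0.83, -0.44, -0.73], [0.12, -0.83, -0.43], [-0.15, 0.27, -0.06], [-0.77, -0.69, 0.02]]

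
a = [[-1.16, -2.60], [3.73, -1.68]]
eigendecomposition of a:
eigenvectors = [[(0.05+0.64j), (0.05-0.64j)], [0.77+0.00j, (0.77-0j)]]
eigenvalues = [(-1.42+3.1j), (-1.42-3.1j)]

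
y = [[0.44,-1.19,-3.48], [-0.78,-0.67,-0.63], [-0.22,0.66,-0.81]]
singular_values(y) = [3.81, 1.02, 0.85]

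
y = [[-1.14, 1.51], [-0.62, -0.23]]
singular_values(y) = [1.9, 0.63]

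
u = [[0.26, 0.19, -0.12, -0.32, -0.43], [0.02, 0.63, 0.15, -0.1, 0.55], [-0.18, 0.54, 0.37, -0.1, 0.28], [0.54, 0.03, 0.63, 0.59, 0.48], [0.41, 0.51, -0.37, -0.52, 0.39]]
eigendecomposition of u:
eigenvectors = [[0.18+0.09j, (0.18-0.09j), (0.56+0j), 0.56-0.00j, -0.04+0.00j], [(-0.38-0.32j), -0.38+0.32j, -0.26+0.04j, (-0.26-0.04j), -0.47+0.00j], [-0.47-0.14j, -0.47+0.14j, (-0.04+0.37j), -0.04-0.37j, (0.47+0j)], [-0.50+0.00j, -0.50-0.00j, -0.24-0.43j, (-0.24+0.43j), -0.72+0.00j], [(0.21-0.43j), (0.21+0.43j), (0.08-0.47j), (0.08+0.47j), 0.19+0.00j]]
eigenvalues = [(0.81+0.52j), (0.81-0.52j), (0.25+0.53j), (0.25-0.53j), (0.11+0j)]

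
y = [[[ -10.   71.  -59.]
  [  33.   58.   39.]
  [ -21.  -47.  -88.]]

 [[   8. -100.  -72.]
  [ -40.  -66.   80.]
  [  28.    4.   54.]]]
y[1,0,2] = -72.0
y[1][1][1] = -66.0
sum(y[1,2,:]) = 86.0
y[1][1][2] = 80.0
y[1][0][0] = 8.0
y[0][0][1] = 71.0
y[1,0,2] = -72.0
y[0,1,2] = 39.0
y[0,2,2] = -88.0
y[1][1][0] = -40.0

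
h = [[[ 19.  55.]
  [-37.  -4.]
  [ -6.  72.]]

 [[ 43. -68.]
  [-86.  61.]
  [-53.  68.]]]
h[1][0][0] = 43.0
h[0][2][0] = -6.0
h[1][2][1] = 68.0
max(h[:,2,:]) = 72.0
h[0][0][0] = 19.0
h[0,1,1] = -4.0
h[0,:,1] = [55.0, -4.0, 72.0]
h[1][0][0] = 43.0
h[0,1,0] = -37.0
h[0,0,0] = 19.0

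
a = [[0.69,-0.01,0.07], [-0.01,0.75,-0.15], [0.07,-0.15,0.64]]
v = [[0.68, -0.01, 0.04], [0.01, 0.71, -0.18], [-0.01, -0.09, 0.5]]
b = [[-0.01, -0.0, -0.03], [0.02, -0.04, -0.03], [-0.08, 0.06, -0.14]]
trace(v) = 1.89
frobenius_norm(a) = 1.23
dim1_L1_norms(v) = [0.73, 0.9, 0.6]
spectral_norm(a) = 0.87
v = b + a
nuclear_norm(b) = 0.23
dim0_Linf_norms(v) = [0.68, 0.71, 0.5]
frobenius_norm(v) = 1.12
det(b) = -0.00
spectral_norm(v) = 0.78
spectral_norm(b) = 0.17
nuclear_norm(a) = 2.08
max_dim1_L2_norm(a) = 0.76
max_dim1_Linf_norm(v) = 0.71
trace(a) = 2.08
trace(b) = -0.19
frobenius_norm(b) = 0.18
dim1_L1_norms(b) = [0.04, 0.09, 0.28]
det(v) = 0.23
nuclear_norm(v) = 1.89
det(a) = 0.31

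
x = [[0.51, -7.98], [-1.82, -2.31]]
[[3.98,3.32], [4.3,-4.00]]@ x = [[-4.01, -39.43], [9.47, -25.07]]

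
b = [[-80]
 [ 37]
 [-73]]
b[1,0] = 37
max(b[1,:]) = 37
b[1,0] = 37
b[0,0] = -80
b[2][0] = -73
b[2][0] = -73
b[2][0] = -73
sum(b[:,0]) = -116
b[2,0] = -73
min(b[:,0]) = -80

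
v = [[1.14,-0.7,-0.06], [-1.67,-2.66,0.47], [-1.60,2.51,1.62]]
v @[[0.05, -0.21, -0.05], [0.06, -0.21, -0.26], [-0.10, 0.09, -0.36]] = [[0.02, -0.10, 0.15], [-0.29, 0.95, 0.61], [-0.09, -0.05, -1.16]]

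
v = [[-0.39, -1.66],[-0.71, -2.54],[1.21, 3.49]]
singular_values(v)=[4.84, 0.19]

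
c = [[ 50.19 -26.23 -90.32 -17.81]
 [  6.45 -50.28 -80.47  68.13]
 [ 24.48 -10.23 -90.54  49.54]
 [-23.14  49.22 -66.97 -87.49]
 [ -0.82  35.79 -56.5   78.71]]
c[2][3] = 49.54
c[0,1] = -26.23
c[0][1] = -26.23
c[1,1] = -50.28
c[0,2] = -90.32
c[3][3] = -87.49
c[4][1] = 35.79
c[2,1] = -10.23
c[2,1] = -10.23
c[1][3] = 68.13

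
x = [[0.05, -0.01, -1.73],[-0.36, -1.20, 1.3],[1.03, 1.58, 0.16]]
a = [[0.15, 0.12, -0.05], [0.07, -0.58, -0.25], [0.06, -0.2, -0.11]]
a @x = [[-0.09,-0.22,-0.11], [-0.05,0.30,-0.92], [-0.04,0.07,-0.38]]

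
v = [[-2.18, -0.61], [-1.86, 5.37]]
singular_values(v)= [5.68, 2.26]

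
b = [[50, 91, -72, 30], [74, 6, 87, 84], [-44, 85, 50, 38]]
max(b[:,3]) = 84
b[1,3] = 84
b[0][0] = 50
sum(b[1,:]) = 251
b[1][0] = 74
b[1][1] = 6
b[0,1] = 91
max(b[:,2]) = 87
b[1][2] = 87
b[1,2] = 87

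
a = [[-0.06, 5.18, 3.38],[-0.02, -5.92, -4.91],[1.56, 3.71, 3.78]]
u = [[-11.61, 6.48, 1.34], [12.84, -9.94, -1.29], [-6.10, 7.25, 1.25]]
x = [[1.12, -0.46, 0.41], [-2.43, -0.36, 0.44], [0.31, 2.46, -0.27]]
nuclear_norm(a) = 13.22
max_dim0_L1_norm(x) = 3.86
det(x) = -3.27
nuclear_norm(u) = 26.17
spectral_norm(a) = 11.19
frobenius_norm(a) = 11.31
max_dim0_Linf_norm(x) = 2.46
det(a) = -8.07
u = a @ x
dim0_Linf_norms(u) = [12.84, 9.94, 1.34]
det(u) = 26.15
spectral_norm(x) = 2.86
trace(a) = -2.20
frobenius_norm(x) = 3.75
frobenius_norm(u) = 23.14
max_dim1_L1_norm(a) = 10.85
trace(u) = -20.30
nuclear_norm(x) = 5.72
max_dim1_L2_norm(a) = 7.69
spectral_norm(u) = 22.96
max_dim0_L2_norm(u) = 18.35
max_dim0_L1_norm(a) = 14.81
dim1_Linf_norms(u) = [11.61, 12.84, 7.25]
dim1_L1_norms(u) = [19.43, 24.07, 14.6]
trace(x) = 0.49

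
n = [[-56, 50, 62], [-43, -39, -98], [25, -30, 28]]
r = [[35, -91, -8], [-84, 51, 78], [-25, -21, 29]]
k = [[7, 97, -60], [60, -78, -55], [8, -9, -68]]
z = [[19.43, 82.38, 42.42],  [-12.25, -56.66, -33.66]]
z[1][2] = -33.66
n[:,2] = [62, -98, 28]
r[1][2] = 78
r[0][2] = -8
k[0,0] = 7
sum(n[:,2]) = -8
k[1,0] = 60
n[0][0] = -56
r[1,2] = 78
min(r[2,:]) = -25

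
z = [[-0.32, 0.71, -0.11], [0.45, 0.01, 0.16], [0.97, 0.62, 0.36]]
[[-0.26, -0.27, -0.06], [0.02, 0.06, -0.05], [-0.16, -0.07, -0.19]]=z @ [[0.15, 0.06, 0.03],[-0.34, -0.32, -0.13],[-0.26, 0.2, -0.39]]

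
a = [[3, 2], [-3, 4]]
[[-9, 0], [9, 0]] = a@ [[-3, 0], [0, 0]]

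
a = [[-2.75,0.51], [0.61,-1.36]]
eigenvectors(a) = [[-0.93, -0.31],[0.36, -0.95]]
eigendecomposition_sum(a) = [[-2.62, 0.84],[1.01, -0.32]] + [[-0.13, -0.33], [-0.40, -1.04]]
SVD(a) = [[-0.94,0.34], [0.34,0.94]] @ diag([2.948146697084639, 1.1630696679343562]) @ [[0.95, -0.32],[-0.32, -0.95]]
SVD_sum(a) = [[-2.62, 0.89], [0.96, -0.33]] + [[-0.13, -0.38], [-0.35, -1.03]]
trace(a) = -4.11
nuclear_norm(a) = 4.11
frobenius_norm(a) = 3.17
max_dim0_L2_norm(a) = 2.82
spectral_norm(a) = 2.95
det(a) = 3.43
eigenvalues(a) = [-2.95, -1.16]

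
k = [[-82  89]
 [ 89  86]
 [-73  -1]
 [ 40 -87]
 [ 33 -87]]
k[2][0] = -73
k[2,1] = -1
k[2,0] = -73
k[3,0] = 40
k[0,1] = 89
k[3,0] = 40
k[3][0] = 40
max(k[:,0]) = 89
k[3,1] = -87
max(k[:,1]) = 89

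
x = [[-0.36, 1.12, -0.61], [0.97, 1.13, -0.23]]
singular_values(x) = [1.76, 0.96]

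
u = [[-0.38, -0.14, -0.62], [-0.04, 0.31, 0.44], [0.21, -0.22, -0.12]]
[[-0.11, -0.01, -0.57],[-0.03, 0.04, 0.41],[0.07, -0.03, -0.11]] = u @ [[0.35,  0.02,  -0.04], [0.02,  0.18,  -0.04], [-0.04,  -0.04,  0.95]]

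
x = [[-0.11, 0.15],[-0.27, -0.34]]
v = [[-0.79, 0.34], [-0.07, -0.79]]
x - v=[[0.68, -0.19], [-0.2, 0.45]]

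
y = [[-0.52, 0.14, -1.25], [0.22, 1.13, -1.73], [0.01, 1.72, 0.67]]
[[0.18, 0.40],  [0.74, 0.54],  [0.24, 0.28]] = y @ [[0.29, -0.25], [0.23, 0.24], [-0.24, -0.19]]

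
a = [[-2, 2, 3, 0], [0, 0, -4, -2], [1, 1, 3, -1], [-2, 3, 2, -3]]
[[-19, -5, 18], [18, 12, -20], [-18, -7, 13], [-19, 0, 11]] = a@[[0, 0, 0], [-2, 2, 3], [-5, -3, 4], [1, 0, 2]]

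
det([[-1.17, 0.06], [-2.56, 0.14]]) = -0.010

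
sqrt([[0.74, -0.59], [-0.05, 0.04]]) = [[0.84, -0.66], [-0.06, 0.06]]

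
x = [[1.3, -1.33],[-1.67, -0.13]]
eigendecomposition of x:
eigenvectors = [[0.82, 0.49], [-0.58, 0.87]]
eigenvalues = [2.24, -1.07]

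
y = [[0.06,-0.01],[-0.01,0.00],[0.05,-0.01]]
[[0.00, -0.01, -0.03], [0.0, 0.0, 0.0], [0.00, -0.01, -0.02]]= y @ [[-0.1,  -0.23,  -0.5], [-0.63,  -0.61,  -0.48]]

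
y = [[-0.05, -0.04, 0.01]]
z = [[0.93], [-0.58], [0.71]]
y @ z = [[-0.02]]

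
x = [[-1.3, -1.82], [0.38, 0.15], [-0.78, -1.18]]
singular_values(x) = [2.67, 0.23]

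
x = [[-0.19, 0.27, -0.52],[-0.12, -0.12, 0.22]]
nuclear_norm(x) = 0.83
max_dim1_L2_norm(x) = 0.62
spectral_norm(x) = 0.65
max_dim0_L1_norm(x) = 0.74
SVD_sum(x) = [[-0.13, 0.28, -0.53], [0.05, -0.10, 0.19]] + [[-0.06, -0.01, 0.01], [-0.17, -0.02, 0.03]]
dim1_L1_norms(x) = [0.98, 0.46]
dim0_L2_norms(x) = [0.22, 0.3, 0.56]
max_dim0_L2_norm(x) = 0.56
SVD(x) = [[-0.94,0.34],[0.34,0.94]] @ diag([0.650973614496977, 0.18119976056480136]) @ [[0.21, -0.45, 0.87], [-0.98, -0.12, 0.18]]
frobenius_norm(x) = 0.68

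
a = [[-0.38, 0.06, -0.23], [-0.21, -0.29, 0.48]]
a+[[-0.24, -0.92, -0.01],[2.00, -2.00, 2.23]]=[[-0.62, -0.86, -0.24], [1.79, -2.29, 2.71]]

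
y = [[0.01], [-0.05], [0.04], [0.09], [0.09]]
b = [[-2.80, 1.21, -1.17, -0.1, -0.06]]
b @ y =[[-0.15]]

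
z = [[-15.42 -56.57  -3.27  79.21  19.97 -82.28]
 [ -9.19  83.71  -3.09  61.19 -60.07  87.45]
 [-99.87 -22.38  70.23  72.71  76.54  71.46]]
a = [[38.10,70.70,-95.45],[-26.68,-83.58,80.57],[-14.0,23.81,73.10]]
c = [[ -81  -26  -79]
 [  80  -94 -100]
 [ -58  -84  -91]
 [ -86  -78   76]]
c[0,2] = -79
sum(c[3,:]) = -88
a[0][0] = 38.1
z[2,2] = 70.23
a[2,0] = -14.0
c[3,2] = 76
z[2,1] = -22.38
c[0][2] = -79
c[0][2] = -79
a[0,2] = -95.45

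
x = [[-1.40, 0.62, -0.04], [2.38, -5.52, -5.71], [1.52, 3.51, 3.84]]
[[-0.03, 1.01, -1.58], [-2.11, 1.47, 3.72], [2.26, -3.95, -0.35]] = x @ [[0.31, -0.99, 0.62], [0.64, -0.61, -1.10], [-0.12, -0.08, 0.67]]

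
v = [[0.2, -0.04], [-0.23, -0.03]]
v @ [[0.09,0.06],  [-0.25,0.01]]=[[0.03, 0.01], [-0.01, -0.01]]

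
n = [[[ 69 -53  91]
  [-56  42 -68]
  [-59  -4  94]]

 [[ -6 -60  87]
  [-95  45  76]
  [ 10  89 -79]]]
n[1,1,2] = 76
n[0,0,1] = -53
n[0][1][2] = -68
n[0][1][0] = -56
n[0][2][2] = 94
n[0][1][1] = 42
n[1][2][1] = 89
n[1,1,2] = 76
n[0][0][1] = -53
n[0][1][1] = 42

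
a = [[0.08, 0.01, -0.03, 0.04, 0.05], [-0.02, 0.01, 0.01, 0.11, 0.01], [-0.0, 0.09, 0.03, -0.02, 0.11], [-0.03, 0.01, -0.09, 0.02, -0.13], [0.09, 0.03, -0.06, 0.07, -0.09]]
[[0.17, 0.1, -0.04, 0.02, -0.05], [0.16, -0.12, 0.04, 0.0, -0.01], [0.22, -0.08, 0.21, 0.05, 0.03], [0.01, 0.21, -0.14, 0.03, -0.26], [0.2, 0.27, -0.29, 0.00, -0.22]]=a @ [[0.57, 1.37, -1.75, -0.22, -0.04], [2.27, 0.45, 0.24, 0.43, -1.08], [-0.62, -1.81, -0.43, -0.7, 1.98], [1.39, -0.68, -0.09, -0.01, -0.19], [0.58, -0.75, 1.77, 0.33, 0.55]]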